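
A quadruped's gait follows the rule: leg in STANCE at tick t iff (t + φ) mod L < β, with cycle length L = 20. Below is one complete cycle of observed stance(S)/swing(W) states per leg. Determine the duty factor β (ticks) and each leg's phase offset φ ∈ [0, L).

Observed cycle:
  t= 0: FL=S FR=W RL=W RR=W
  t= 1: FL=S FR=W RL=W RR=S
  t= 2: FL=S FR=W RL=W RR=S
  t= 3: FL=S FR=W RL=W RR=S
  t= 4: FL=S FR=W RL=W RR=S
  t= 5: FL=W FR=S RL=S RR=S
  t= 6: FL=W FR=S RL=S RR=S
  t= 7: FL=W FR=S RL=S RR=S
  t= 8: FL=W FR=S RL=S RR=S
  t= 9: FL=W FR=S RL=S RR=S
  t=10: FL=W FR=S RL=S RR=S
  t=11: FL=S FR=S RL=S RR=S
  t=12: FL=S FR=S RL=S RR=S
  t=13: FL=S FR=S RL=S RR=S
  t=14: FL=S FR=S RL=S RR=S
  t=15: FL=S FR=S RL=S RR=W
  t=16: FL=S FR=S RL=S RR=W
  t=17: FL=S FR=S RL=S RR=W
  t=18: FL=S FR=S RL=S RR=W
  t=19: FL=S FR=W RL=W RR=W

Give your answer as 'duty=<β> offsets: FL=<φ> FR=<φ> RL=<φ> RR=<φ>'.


duty β = stance ticks per leg = 14
FL: stance ticks = 14; W→S at t=11 → φ=9
FR: stance ticks = 14; W→S at t=5 → φ=15
RL: stance ticks = 14; W→S at t=5 → φ=15
RR: stance ticks = 14; W→S at t=1 → φ=19

duty=14 offsets: FL=9 FR=15 RL=15 RR=19


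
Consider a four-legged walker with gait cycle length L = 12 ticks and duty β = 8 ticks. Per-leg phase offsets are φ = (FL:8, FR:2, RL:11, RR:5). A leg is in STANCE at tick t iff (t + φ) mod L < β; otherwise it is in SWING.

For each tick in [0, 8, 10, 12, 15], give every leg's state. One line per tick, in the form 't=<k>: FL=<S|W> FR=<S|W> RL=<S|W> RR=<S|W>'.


t=0: FL=W FR=S RL=W RR=S
t=8: FL=S FR=W RL=S RR=S
t=10: FL=S FR=S RL=W RR=S
t=12: FL=W FR=S RL=W RR=S
t=15: FL=W FR=S RL=S RR=W

t=0: phase=(8,2,11,5) vs β=8 → FL=W FR=S RL=W RR=S
t=8: phase=(4,10,7,1) vs β=8 → FL=S FR=W RL=S RR=S
t=10: phase=(6,0,9,3) vs β=8 → FL=S FR=S RL=W RR=S
t=12: phase=(8,2,11,5) vs β=8 → FL=W FR=S RL=W RR=S
t=15: phase=(11,5,2,8) vs β=8 → FL=W FR=S RL=S RR=W


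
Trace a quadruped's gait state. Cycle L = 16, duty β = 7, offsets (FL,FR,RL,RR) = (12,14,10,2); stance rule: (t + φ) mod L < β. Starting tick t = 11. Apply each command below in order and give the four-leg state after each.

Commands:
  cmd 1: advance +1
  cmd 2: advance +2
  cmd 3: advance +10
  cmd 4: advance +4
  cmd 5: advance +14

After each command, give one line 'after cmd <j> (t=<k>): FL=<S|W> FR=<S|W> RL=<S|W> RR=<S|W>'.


start t=11: FL=W FR=W RL=S RR=W
cmd 1: advance +1 → t=12, phase=(8,10,6,14) → FL=W FR=W RL=S RR=W
cmd 2: advance +2 → t=14, phase=(10,12,8,0) → FL=W FR=W RL=W RR=S
cmd 3: advance +10 → t=24, phase=(4,6,2,10) → FL=S FR=S RL=S RR=W
cmd 4: advance +4 → t=28, phase=(8,10,6,14) → FL=W FR=W RL=S RR=W
cmd 5: advance +14 → t=42, phase=(6,8,4,12) → FL=S FR=W RL=S RR=W

after cmd 1 (t=12): FL=W FR=W RL=S RR=W
after cmd 2 (t=14): FL=W FR=W RL=W RR=S
after cmd 3 (t=24): FL=S FR=S RL=S RR=W
after cmd 4 (t=28): FL=W FR=W RL=S RR=W
after cmd 5 (t=42): FL=S FR=W RL=S RR=W


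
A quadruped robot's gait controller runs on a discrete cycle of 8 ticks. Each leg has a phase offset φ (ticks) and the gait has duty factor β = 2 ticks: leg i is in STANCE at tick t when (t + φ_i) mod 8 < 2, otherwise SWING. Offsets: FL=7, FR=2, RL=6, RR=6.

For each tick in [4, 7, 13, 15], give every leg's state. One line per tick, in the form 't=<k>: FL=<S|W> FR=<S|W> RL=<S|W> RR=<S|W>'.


t=4: FL=W FR=W RL=W RR=W
t=7: FL=W FR=S RL=W RR=W
t=13: FL=W FR=W RL=W RR=W
t=15: FL=W FR=S RL=W RR=W

t=4: phase=(3,6,2,2) vs β=2 → FL=W FR=W RL=W RR=W
t=7: phase=(6,1,5,5) vs β=2 → FL=W FR=S RL=W RR=W
t=13: phase=(4,7,3,3) vs β=2 → FL=W FR=W RL=W RR=W
t=15: phase=(6,1,5,5) vs β=2 → FL=W FR=S RL=W RR=W


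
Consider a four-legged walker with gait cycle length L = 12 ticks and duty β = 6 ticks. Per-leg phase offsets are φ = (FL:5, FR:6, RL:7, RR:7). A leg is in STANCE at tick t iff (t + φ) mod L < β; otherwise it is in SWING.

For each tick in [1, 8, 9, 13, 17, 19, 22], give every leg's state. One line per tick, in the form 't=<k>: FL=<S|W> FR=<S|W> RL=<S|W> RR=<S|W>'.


t=1: phase=(6,7,8,8) vs β=6 → FL=W FR=W RL=W RR=W
t=8: phase=(1,2,3,3) vs β=6 → FL=S FR=S RL=S RR=S
t=9: phase=(2,3,4,4) vs β=6 → FL=S FR=S RL=S RR=S
t=13: phase=(6,7,8,8) vs β=6 → FL=W FR=W RL=W RR=W
t=17: phase=(10,11,0,0) vs β=6 → FL=W FR=W RL=S RR=S
t=19: phase=(0,1,2,2) vs β=6 → FL=S FR=S RL=S RR=S
t=22: phase=(3,4,5,5) vs β=6 → FL=S FR=S RL=S RR=S

t=1: FL=W FR=W RL=W RR=W
t=8: FL=S FR=S RL=S RR=S
t=9: FL=S FR=S RL=S RR=S
t=13: FL=W FR=W RL=W RR=W
t=17: FL=W FR=W RL=S RR=S
t=19: FL=S FR=S RL=S RR=S
t=22: FL=S FR=S RL=S RR=S


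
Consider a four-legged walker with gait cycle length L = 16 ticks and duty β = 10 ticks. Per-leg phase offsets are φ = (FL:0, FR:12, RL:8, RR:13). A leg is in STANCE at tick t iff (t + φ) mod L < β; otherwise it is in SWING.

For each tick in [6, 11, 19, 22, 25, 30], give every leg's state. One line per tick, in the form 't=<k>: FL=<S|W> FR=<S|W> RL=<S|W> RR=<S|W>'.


t=6: phase=(6,2,14,3) vs β=10 → FL=S FR=S RL=W RR=S
t=11: phase=(11,7,3,8) vs β=10 → FL=W FR=S RL=S RR=S
t=19: phase=(3,15,11,0) vs β=10 → FL=S FR=W RL=W RR=S
t=22: phase=(6,2,14,3) vs β=10 → FL=S FR=S RL=W RR=S
t=25: phase=(9,5,1,6) vs β=10 → FL=S FR=S RL=S RR=S
t=30: phase=(14,10,6,11) vs β=10 → FL=W FR=W RL=S RR=W

t=6: FL=S FR=S RL=W RR=S
t=11: FL=W FR=S RL=S RR=S
t=19: FL=S FR=W RL=W RR=S
t=22: FL=S FR=S RL=W RR=S
t=25: FL=S FR=S RL=S RR=S
t=30: FL=W FR=W RL=S RR=W


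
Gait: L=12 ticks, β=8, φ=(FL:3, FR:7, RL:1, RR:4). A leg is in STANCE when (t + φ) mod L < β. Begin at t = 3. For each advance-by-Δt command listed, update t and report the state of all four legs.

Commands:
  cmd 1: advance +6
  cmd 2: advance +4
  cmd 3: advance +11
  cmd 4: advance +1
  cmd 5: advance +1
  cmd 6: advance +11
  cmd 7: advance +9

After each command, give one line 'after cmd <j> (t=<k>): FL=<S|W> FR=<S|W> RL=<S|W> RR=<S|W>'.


after cmd 1 (t=9): FL=S FR=S RL=W RR=S
after cmd 2 (t=13): FL=S FR=W RL=S RR=S
after cmd 3 (t=24): FL=S FR=S RL=S RR=S
after cmd 4 (t=25): FL=S FR=W RL=S RR=S
after cmd 5 (t=26): FL=S FR=W RL=S RR=S
after cmd 6 (t=37): FL=S FR=W RL=S RR=S
after cmd 7 (t=46): FL=S FR=S RL=W RR=S

start t=3: FL=S FR=W RL=S RR=S
cmd 1: advance +6 → t=9, phase=(0,4,10,1) → FL=S FR=S RL=W RR=S
cmd 2: advance +4 → t=13, phase=(4,8,2,5) → FL=S FR=W RL=S RR=S
cmd 3: advance +11 → t=24, phase=(3,7,1,4) → FL=S FR=S RL=S RR=S
cmd 4: advance +1 → t=25, phase=(4,8,2,5) → FL=S FR=W RL=S RR=S
cmd 5: advance +1 → t=26, phase=(5,9,3,6) → FL=S FR=W RL=S RR=S
cmd 6: advance +11 → t=37, phase=(4,8,2,5) → FL=S FR=W RL=S RR=S
cmd 7: advance +9 → t=46, phase=(1,5,11,2) → FL=S FR=S RL=W RR=S


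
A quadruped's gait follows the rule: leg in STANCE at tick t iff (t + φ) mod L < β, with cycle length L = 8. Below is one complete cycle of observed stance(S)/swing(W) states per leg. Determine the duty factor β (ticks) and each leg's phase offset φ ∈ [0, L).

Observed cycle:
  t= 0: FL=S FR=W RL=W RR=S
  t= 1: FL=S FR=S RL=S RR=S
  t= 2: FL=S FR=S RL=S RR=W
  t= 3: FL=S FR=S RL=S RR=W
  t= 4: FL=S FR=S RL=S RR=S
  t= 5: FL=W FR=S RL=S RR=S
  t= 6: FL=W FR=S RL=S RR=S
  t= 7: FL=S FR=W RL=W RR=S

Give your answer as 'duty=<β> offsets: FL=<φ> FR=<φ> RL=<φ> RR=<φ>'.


duty β = stance ticks per leg = 6
FL: stance ticks = 6; W→S at t=7 → φ=1
FR: stance ticks = 6; W→S at t=1 → φ=7
RL: stance ticks = 6; W→S at t=1 → φ=7
RR: stance ticks = 6; W→S at t=4 → φ=4

duty=6 offsets: FL=1 FR=7 RL=7 RR=4


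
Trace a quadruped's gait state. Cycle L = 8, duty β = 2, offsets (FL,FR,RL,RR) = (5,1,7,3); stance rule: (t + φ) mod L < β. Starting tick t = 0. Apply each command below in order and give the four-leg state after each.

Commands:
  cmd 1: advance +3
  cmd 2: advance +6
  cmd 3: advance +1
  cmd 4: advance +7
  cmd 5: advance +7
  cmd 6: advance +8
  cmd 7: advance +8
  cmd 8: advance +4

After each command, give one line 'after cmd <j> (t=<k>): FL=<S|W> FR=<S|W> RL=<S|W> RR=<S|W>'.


after cmd 1 (t=3): FL=S FR=W RL=W RR=W
after cmd 2 (t=9): FL=W FR=W RL=S RR=W
after cmd 3 (t=10): FL=W FR=W RL=S RR=W
after cmd 4 (t=17): FL=W FR=W RL=S RR=W
after cmd 5 (t=24): FL=W FR=S RL=W RR=W
after cmd 6 (t=32): FL=W FR=S RL=W RR=W
after cmd 7 (t=40): FL=W FR=S RL=W RR=W
after cmd 8 (t=44): FL=S FR=W RL=W RR=W

start t=0: FL=W FR=S RL=W RR=W
cmd 1: advance +3 → t=3, phase=(0,4,2,6) → FL=S FR=W RL=W RR=W
cmd 2: advance +6 → t=9, phase=(6,2,0,4) → FL=W FR=W RL=S RR=W
cmd 3: advance +1 → t=10, phase=(7,3,1,5) → FL=W FR=W RL=S RR=W
cmd 4: advance +7 → t=17, phase=(6,2,0,4) → FL=W FR=W RL=S RR=W
cmd 5: advance +7 → t=24, phase=(5,1,7,3) → FL=W FR=S RL=W RR=W
cmd 6: advance +8 → t=32, phase=(5,1,7,3) → FL=W FR=S RL=W RR=W
cmd 7: advance +8 → t=40, phase=(5,1,7,3) → FL=W FR=S RL=W RR=W
cmd 8: advance +4 → t=44, phase=(1,5,3,7) → FL=S FR=W RL=W RR=W


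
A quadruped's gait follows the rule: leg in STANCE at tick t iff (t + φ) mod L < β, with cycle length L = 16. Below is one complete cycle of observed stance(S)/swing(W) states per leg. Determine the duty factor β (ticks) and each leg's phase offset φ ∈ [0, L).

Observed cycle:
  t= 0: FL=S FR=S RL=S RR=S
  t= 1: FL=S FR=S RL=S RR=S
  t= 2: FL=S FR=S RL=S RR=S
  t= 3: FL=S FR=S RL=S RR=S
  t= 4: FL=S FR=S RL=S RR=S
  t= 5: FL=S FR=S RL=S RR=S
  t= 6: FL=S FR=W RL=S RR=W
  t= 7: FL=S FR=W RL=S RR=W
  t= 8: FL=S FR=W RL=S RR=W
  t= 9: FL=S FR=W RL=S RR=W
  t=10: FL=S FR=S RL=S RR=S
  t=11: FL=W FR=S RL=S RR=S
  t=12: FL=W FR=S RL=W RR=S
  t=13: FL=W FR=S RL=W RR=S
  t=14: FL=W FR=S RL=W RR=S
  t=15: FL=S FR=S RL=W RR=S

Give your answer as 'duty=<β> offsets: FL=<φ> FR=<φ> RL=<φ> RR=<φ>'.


duty=12 offsets: FL=1 FR=6 RL=0 RR=6

duty β = stance ticks per leg = 12
FL: stance ticks = 12; W→S at t=15 → φ=1
FR: stance ticks = 12; W→S at t=10 → φ=6
RL: stance ticks = 12; W→S at t=0 → φ=0
RR: stance ticks = 12; W→S at t=10 → φ=6


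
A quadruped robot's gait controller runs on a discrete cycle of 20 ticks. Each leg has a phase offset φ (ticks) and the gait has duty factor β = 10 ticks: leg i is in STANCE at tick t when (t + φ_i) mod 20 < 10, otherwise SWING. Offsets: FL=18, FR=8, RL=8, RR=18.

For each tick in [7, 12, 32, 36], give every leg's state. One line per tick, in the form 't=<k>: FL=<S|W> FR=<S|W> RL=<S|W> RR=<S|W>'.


t=7: FL=S FR=W RL=W RR=S
t=12: FL=W FR=S RL=S RR=W
t=32: FL=W FR=S RL=S RR=W
t=36: FL=W FR=S RL=S RR=W

t=7: phase=(5,15,15,5) vs β=10 → FL=S FR=W RL=W RR=S
t=12: phase=(10,0,0,10) vs β=10 → FL=W FR=S RL=S RR=W
t=32: phase=(10,0,0,10) vs β=10 → FL=W FR=S RL=S RR=W
t=36: phase=(14,4,4,14) vs β=10 → FL=W FR=S RL=S RR=W


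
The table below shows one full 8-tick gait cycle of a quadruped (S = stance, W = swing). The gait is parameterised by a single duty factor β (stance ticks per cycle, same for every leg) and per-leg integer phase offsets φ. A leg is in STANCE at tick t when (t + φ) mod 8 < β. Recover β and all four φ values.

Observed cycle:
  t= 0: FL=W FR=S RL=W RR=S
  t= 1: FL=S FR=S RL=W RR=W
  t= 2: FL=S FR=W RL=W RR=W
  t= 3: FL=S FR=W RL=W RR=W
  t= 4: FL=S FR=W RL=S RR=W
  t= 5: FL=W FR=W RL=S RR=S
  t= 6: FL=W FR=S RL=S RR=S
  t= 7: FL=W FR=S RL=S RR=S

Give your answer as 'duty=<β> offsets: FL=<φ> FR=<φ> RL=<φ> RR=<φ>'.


duty=4 offsets: FL=7 FR=2 RL=4 RR=3

duty β = stance ticks per leg = 4
FL: stance ticks = 4; W→S at t=1 → φ=7
FR: stance ticks = 4; W→S at t=6 → φ=2
RL: stance ticks = 4; W→S at t=4 → φ=4
RR: stance ticks = 4; W→S at t=5 → φ=3


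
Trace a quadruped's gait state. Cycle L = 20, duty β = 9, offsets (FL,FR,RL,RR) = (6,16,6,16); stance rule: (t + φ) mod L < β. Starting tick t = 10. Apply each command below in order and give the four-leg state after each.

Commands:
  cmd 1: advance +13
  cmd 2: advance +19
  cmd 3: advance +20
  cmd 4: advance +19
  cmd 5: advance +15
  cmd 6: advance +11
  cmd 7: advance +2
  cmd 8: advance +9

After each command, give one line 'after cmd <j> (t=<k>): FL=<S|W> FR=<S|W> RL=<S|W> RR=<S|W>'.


start t=10: FL=W FR=S RL=W RR=S
cmd 1: advance +13 → t=23, phase=(9,19,9,19) → FL=W FR=W RL=W RR=W
cmd 2: advance +19 → t=42, phase=(8,18,8,18) → FL=S FR=W RL=S RR=W
cmd 3: advance +20 → t=62, phase=(8,18,8,18) → FL=S FR=W RL=S RR=W
cmd 4: advance +19 → t=81, phase=(7,17,7,17) → FL=S FR=W RL=S RR=W
cmd 5: advance +15 → t=96, phase=(2,12,2,12) → FL=S FR=W RL=S RR=W
cmd 6: advance +11 → t=107, phase=(13,3,13,3) → FL=W FR=S RL=W RR=S
cmd 7: advance +2 → t=109, phase=(15,5,15,5) → FL=W FR=S RL=W RR=S
cmd 8: advance +9 → t=118, phase=(4,14,4,14) → FL=S FR=W RL=S RR=W

after cmd 1 (t=23): FL=W FR=W RL=W RR=W
after cmd 2 (t=42): FL=S FR=W RL=S RR=W
after cmd 3 (t=62): FL=S FR=W RL=S RR=W
after cmd 4 (t=81): FL=S FR=W RL=S RR=W
after cmd 5 (t=96): FL=S FR=W RL=S RR=W
after cmd 6 (t=107): FL=W FR=S RL=W RR=S
after cmd 7 (t=109): FL=W FR=S RL=W RR=S
after cmd 8 (t=118): FL=S FR=W RL=S RR=W


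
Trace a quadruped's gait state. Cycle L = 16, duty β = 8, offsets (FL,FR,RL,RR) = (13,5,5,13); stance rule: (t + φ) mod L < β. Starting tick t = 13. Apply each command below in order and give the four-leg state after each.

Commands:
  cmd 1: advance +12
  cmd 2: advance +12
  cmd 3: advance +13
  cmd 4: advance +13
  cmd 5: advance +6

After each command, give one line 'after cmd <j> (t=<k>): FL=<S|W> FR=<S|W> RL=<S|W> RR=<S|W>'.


after cmd 1 (t=25): FL=S FR=W RL=W RR=S
after cmd 2 (t=37): FL=S FR=W RL=W RR=S
after cmd 3 (t=50): FL=W FR=S RL=S RR=W
after cmd 4 (t=63): FL=W FR=S RL=S RR=W
after cmd 5 (t=69): FL=S FR=W RL=W RR=S

start t=13: FL=W FR=S RL=S RR=W
cmd 1: advance +12 → t=25, phase=(6,14,14,6) → FL=S FR=W RL=W RR=S
cmd 2: advance +12 → t=37, phase=(2,10,10,2) → FL=S FR=W RL=W RR=S
cmd 3: advance +13 → t=50, phase=(15,7,7,15) → FL=W FR=S RL=S RR=W
cmd 4: advance +13 → t=63, phase=(12,4,4,12) → FL=W FR=S RL=S RR=W
cmd 5: advance +6 → t=69, phase=(2,10,10,2) → FL=S FR=W RL=W RR=S


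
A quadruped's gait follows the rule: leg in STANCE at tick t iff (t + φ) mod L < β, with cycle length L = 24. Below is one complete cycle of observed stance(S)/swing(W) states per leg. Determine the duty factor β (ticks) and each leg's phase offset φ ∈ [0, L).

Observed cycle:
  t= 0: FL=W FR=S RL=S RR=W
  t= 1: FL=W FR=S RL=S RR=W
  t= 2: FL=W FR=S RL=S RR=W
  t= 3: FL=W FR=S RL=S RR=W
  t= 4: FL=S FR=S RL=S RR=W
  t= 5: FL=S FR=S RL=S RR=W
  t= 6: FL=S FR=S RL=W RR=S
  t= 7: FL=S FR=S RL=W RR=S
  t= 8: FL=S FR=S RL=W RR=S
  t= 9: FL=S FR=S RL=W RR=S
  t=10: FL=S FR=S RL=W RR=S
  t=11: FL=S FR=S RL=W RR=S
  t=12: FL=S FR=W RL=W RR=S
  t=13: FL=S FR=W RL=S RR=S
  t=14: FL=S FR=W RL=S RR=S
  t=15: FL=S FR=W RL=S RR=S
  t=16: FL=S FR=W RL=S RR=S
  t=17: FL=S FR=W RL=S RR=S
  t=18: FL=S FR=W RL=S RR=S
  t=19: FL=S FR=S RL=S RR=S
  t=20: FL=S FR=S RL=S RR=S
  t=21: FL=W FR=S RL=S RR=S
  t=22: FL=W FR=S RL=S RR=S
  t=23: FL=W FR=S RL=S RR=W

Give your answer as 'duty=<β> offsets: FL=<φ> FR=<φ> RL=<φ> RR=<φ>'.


duty=17 offsets: FL=20 FR=5 RL=11 RR=18

duty β = stance ticks per leg = 17
FL: stance ticks = 17; W→S at t=4 → φ=20
FR: stance ticks = 17; W→S at t=19 → φ=5
RL: stance ticks = 17; W→S at t=13 → φ=11
RR: stance ticks = 17; W→S at t=6 → φ=18


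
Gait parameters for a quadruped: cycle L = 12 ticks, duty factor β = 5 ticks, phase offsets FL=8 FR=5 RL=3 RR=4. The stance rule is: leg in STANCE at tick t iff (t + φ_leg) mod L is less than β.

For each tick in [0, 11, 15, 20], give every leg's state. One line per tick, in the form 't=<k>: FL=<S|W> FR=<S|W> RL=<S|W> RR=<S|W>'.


t=0: phase=(8,5,3,4) vs β=5 → FL=W FR=W RL=S RR=S
t=11: phase=(7,4,2,3) vs β=5 → FL=W FR=S RL=S RR=S
t=15: phase=(11,8,6,7) vs β=5 → FL=W FR=W RL=W RR=W
t=20: phase=(4,1,11,0) vs β=5 → FL=S FR=S RL=W RR=S

t=0: FL=W FR=W RL=S RR=S
t=11: FL=W FR=S RL=S RR=S
t=15: FL=W FR=W RL=W RR=W
t=20: FL=S FR=S RL=W RR=S


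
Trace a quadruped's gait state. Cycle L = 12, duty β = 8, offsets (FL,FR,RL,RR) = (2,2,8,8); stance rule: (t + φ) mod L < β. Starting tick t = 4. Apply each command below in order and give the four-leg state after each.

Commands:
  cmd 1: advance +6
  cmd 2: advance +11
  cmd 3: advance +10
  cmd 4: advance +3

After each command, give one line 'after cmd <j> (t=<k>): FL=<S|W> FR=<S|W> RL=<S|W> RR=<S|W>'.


start t=4: FL=S FR=S RL=S RR=S
cmd 1: advance +6 → t=10, phase=(0,0,6,6) → FL=S FR=S RL=S RR=S
cmd 2: advance +11 → t=21, phase=(11,11,5,5) → FL=W FR=W RL=S RR=S
cmd 3: advance +10 → t=31, phase=(9,9,3,3) → FL=W FR=W RL=S RR=S
cmd 4: advance +3 → t=34, phase=(0,0,6,6) → FL=S FR=S RL=S RR=S

after cmd 1 (t=10): FL=S FR=S RL=S RR=S
after cmd 2 (t=21): FL=W FR=W RL=S RR=S
after cmd 3 (t=31): FL=W FR=W RL=S RR=S
after cmd 4 (t=34): FL=S FR=S RL=S RR=S


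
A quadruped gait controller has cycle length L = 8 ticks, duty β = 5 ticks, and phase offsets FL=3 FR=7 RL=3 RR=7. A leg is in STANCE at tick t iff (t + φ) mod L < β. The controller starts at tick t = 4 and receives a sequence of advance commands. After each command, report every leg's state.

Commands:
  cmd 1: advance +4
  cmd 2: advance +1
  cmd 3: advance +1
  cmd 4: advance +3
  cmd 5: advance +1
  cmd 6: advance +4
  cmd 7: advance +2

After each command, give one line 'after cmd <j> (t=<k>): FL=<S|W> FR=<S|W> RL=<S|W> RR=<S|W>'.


after cmd 1 (t=8): FL=S FR=W RL=S RR=W
after cmd 2 (t=9): FL=S FR=S RL=S RR=S
after cmd 3 (t=10): FL=W FR=S RL=W RR=S
after cmd 4 (t=13): FL=S FR=S RL=S RR=S
after cmd 5 (t=14): FL=S FR=W RL=S RR=W
after cmd 6 (t=18): FL=W FR=S RL=W RR=S
after cmd 7 (t=20): FL=W FR=S RL=W RR=S

start t=4: FL=W FR=S RL=W RR=S
cmd 1: advance +4 → t=8, phase=(3,7,3,7) → FL=S FR=W RL=S RR=W
cmd 2: advance +1 → t=9, phase=(4,0,4,0) → FL=S FR=S RL=S RR=S
cmd 3: advance +1 → t=10, phase=(5,1,5,1) → FL=W FR=S RL=W RR=S
cmd 4: advance +3 → t=13, phase=(0,4,0,4) → FL=S FR=S RL=S RR=S
cmd 5: advance +1 → t=14, phase=(1,5,1,5) → FL=S FR=W RL=S RR=W
cmd 6: advance +4 → t=18, phase=(5,1,5,1) → FL=W FR=S RL=W RR=S
cmd 7: advance +2 → t=20, phase=(7,3,7,3) → FL=W FR=S RL=W RR=S


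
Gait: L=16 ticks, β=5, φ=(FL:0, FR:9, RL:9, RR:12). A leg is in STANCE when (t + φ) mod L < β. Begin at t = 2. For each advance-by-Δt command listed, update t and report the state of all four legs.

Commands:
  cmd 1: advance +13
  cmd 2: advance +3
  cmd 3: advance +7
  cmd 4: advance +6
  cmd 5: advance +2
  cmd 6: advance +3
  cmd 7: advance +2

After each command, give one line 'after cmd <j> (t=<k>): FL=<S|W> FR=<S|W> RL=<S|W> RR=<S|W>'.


after cmd 1 (t=15): FL=W FR=W RL=W RR=W
after cmd 2 (t=18): FL=S FR=W RL=W RR=W
after cmd 3 (t=25): FL=W FR=S RL=S RR=W
after cmd 4 (t=31): FL=W FR=W RL=W RR=W
after cmd 5 (t=33): FL=S FR=W RL=W RR=W
after cmd 6 (t=36): FL=S FR=W RL=W RR=S
after cmd 7 (t=38): FL=W FR=W RL=W RR=S

start t=2: FL=S FR=W RL=W RR=W
cmd 1: advance +13 → t=15, phase=(15,8,8,11) → FL=W FR=W RL=W RR=W
cmd 2: advance +3 → t=18, phase=(2,11,11,14) → FL=S FR=W RL=W RR=W
cmd 3: advance +7 → t=25, phase=(9,2,2,5) → FL=W FR=S RL=S RR=W
cmd 4: advance +6 → t=31, phase=(15,8,8,11) → FL=W FR=W RL=W RR=W
cmd 5: advance +2 → t=33, phase=(1,10,10,13) → FL=S FR=W RL=W RR=W
cmd 6: advance +3 → t=36, phase=(4,13,13,0) → FL=S FR=W RL=W RR=S
cmd 7: advance +2 → t=38, phase=(6,15,15,2) → FL=W FR=W RL=W RR=S


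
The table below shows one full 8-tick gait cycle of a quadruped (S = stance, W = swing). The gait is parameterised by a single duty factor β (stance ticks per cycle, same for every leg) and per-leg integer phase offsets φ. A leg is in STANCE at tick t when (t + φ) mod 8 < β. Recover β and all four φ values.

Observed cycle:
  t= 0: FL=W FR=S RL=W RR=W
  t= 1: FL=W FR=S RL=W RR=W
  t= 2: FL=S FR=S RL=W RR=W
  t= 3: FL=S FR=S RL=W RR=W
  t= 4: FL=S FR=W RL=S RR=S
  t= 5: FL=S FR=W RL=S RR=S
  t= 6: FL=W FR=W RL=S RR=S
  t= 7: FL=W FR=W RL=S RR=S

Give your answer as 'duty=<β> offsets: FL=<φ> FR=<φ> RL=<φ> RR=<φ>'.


duty β = stance ticks per leg = 4
FL: stance ticks = 4; W→S at t=2 → φ=6
FR: stance ticks = 4; W→S at t=0 → φ=0
RL: stance ticks = 4; W→S at t=4 → φ=4
RR: stance ticks = 4; W→S at t=4 → φ=4

duty=4 offsets: FL=6 FR=0 RL=4 RR=4


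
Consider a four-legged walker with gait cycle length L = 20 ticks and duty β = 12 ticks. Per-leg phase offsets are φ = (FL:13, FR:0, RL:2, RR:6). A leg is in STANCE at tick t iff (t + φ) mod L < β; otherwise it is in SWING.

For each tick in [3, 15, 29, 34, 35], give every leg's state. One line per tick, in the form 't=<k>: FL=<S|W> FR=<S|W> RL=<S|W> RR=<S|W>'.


t=3: FL=W FR=S RL=S RR=S
t=15: FL=S FR=W RL=W RR=S
t=29: FL=S FR=S RL=S RR=W
t=34: FL=S FR=W RL=W RR=S
t=35: FL=S FR=W RL=W RR=S

t=3: phase=(16,3,5,9) vs β=12 → FL=W FR=S RL=S RR=S
t=15: phase=(8,15,17,1) vs β=12 → FL=S FR=W RL=W RR=S
t=29: phase=(2,9,11,15) vs β=12 → FL=S FR=S RL=S RR=W
t=34: phase=(7,14,16,0) vs β=12 → FL=S FR=W RL=W RR=S
t=35: phase=(8,15,17,1) vs β=12 → FL=S FR=W RL=W RR=S


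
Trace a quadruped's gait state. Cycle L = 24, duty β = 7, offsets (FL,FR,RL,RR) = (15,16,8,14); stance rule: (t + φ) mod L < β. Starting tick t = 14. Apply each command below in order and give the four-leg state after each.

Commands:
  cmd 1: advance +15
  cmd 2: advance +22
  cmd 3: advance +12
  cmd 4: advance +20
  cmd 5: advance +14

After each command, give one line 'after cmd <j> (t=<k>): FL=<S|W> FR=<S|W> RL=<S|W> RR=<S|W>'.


after cmd 1 (t=29): FL=W FR=W RL=W RR=W
after cmd 2 (t=51): FL=W FR=W RL=W RR=W
after cmd 3 (t=63): FL=S FR=W RL=W RR=S
after cmd 4 (t=83): FL=S FR=S RL=W RR=S
after cmd 5 (t=97): FL=W FR=W RL=W RR=W

start t=14: FL=S FR=S RL=W RR=S
cmd 1: advance +15 → t=29, phase=(20,21,13,19) → FL=W FR=W RL=W RR=W
cmd 2: advance +22 → t=51, phase=(18,19,11,17) → FL=W FR=W RL=W RR=W
cmd 3: advance +12 → t=63, phase=(6,7,23,5) → FL=S FR=W RL=W RR=S
cmd 4: advance +20 → t=83, phase=(2,3,19,1) → FL=S FR=S RL=W RR=S
cmd 5: advance +14 → t=97, phase=(16,17,9,15) → FL=W FR=W RL=W RR=W


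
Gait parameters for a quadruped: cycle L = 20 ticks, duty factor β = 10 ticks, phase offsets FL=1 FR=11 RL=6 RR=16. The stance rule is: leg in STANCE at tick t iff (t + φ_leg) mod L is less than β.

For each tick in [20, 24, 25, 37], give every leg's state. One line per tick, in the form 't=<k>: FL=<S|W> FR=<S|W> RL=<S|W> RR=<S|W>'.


t=20: phase=(1,11,6,16) vs β=10 → FL=S FR=W RL=S RR=W
t=24: phase=(5,15,10,0) vs β=10 → FL=S FR=W RL=W RR=S
t=25: phase=(6,16,11,1) vs β=10 → FL=S FR=W RL=W RR=S
t=37: phase=(18,8,3,13) vs β=10 → FL=W FR=S RL=S RR=W

t=20: FL=S FR=W RL=S RR=W
t=24: FL=S FR=W RL=W RR=S
t=25: FL=S FR=W RL=W RR=S
t=37: FL=W FR=S RL=S RR=W


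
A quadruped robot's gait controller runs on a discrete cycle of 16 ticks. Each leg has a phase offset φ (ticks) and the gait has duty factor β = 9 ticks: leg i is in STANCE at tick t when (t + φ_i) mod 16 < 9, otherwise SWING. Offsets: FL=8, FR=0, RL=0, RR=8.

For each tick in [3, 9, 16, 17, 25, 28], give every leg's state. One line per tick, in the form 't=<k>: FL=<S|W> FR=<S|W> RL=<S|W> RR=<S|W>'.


t=3: FL=W FR=S RL=S RR=W
t=9: FL=S FR=W RL=W RR=S
t=16: FL=S FR=S RL=S RR=S
t=17: FL=W FR=S RL=S RR=W
t=25: FL=S FR=W RL=W RR=S
t=28: FL=S FR=W RL=W RR=S

t=3: phase=(11,3,3,11) vs β=9 → FL=W FR=S RL=S RR=W
t=9: phase=(1,9,9,1) vs β=9 → FL=S FR=W RL=W RR=S
t=16: phase=(8,0,0,8) vs β=9 → FL=S FR=S RL=S RR=S
t=17: phase=(9,1,1,9) vs β=9 → FL=W FR=S RL=S RR=W
t=25: phase=(1,9,9,1) vs β=9 → FL=S FR=W RL=W RR=S
t=28: phase=(4,12,12,4) vs β=9 → FL=S FR=W RL=W RR=S


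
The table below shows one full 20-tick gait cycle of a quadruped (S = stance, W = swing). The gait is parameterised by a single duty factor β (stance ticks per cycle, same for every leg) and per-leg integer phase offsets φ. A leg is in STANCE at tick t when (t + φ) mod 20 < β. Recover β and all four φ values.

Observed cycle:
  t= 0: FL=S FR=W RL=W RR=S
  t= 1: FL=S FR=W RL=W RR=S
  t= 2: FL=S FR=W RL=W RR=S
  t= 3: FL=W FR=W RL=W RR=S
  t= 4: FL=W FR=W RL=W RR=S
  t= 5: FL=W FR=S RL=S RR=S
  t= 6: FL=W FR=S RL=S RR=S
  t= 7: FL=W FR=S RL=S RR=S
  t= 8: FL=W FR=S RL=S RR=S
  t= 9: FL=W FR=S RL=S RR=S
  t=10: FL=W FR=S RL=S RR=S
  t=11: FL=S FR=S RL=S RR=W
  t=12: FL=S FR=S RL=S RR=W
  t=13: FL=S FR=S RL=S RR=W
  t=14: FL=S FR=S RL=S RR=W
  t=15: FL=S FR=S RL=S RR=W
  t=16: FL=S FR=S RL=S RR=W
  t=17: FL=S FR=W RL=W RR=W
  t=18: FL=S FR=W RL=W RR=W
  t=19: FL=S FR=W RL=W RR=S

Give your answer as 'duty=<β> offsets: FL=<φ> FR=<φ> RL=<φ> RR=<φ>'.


duty β = stance ticks per leg = 12
FL: stance ticks = 12; W→S at t=11 → φ=9
FR: stance ticks = 12; W→S at t=5 → φ=15
RL: stance ticks = 12; W→S at t=5 → φ=15
RR: stance ticks = 12; W→S at t=19 → φ=1

duty=12 offsets: FL=9 FR=15 RL=15 RR=1


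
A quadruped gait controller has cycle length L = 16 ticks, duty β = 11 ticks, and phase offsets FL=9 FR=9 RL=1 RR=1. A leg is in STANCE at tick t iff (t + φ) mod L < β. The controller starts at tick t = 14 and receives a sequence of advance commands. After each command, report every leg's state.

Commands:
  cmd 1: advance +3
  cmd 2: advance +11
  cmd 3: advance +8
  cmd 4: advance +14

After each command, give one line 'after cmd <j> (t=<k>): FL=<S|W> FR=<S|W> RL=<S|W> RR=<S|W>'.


after cmd 1 (t=17): FL=S FR=S RL=S RR=S
after cmd 2 (t=28): FL=S FR=S RL=W RR=W
after cmd 3 (t=36): FL=W FR=W RL=S RR=S
after cmd 4 (t=50): FL=W FR=W RL=S RR=S

start t=14: FL=S FR=S RL=W RR=W
cmd 1: advance +3 → t=17, phase=(10,10,2,2) → FL=S FR=S RL=S RR=S
cmd 2: advance +11 → t=28, phase=(5,5,13,13) → FL=S FR=S RL=W RR=W
cmd 3: advance +8 → t=36, phase=(13,13,5,5) → FL=W FR=W RL=S RR=S
cmd 4: advance +14 → t=50, phase=(11,11,3,3) → FL=W FR=W RL=S RR=S


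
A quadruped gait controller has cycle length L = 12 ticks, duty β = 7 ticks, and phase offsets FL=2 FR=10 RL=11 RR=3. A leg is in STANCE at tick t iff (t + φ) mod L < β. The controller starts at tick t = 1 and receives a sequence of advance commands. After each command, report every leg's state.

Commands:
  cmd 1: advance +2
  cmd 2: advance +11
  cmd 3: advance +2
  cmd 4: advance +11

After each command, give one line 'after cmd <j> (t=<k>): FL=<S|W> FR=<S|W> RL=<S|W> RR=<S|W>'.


after cmd 1 (t=3): FL=S FR=S RL=S RR=S
after cmd 2 (t=14): FL=S FR=S RL=S RR=S
after cmd 3 (t=16): FL=S FR=S RL=S RR=W
after cmd 4 (t=27): FL=S FR=S RL=S RR=S

start t=1: FL=S FR=W RL=S RR=S
cmd 1: advance +2 → t=3, phase=(5,1,2,6) → FL=S FR=S RL=S RR=S
cmd 2: advance +11 → t=14, phase=(4,0,1,5) → FL=S FR=S RL=S RR=S
cmd 3: advance +2 → t=16, phase=(6,2,3,7) → FL=S FR=S RL=S RR=W
cmd 4: advance +11 → t=27, phase=(5,1,2,6) → FL=S FR=S RL=S RR=S


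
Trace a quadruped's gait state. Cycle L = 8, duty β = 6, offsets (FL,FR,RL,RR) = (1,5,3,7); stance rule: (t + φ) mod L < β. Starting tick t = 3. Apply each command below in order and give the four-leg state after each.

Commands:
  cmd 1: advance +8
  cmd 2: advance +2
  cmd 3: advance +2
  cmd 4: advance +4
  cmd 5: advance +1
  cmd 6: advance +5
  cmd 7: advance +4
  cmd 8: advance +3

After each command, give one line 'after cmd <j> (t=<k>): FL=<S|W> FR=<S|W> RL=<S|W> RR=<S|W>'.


after cmd 1 (t=11): FL=S FR=S RL=W RR=S
after cmd 2 (t=13): FL=W FR=S RL=S RR=S
after cmd 3 (t=15): FL=S FR=S RL=S RR=W
after cmd 4 (t=19): FL=S FR=S RL=W RR=S
after cmd 5 (t=20): FL=S FR=S RL=W RR=S
after cmd 6 (t=25): FL=S FR=W RL=S RR=S
after cmd 7 (t=29): FL=W FR=S RL=S RR=S
after cmd 8 (t=32): FL=S FR=S RL=S RR=W

start t=3: FL=S FR=S RL=W RR=S
cmd 1: advance +8 → t=11, phase=(4,0,6,2) → FL=S FR=S RL=W RR=S
cmd 2: advance +2 → t=13, phase=(6,2,0,4) → FL=W FR=S RL=S RR=S
cmd 3: advance +2 → t=15, phase=(0,4,2,6) → FL=S FR=S RL=S RR=W
cmd 4: advance +4 → t=19, phase=(4,0,6,2) → FL=S FR=S RL=W RR=S
cmd 5: advance +1 → t=20, phase=(5,1,7,3) → FL=S FR=S RL=W RR=S
cmd 6: advance +5 → t=25, phase=(2,6,4,0) → FL=S FR=W RL=S RR=S
cmd 7: advance +4 → t=29, phase=(6,2,0,4) → FL=W FR=S RL=S RR=S
cmd 8: advance +3 → t=32, phase=(1,5,3,7) → FL=S FR=S RL=S RR=W


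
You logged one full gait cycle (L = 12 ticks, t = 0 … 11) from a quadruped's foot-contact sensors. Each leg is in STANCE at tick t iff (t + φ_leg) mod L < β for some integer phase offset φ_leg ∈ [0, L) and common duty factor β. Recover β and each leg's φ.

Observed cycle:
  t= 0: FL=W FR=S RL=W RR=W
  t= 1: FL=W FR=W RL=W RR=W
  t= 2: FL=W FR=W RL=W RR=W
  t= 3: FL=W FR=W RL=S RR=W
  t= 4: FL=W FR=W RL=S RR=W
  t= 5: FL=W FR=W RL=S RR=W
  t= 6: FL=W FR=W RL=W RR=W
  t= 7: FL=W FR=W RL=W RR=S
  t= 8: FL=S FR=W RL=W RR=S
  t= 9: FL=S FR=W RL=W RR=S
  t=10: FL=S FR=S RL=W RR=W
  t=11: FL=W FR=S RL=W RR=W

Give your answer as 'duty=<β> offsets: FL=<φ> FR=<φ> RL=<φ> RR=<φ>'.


duty β = stance ticks per leg = 3
FL: stance ticks = 3; W→S at t=8 → φ=4
FR: stance ticks = 3; W→S at t=10 → φ=2
RL: stance ticks = 3; W→S at t=3 → φ=9
RR: stance ticks = 3; W→S at t=7 → φ=5

duty=3 offsets: FL=4 FR=2 RL=9 RR=5


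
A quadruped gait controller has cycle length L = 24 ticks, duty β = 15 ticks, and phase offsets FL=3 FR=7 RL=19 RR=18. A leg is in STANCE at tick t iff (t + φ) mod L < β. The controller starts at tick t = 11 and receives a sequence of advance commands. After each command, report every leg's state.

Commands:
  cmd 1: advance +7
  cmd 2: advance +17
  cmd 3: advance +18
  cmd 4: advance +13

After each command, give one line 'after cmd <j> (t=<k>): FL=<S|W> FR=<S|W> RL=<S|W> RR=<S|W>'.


after cmd 1 (t=18): FL=W FR=S RL=S RR=S
after cmd 2 (t=35): FL=S FR=W RL=S RR=S
after cmd 3 (t=53): FL=S FR=S RL=S RR=W
after cmd 4 (t=66): FL=W FR=S RL=S RR=S

start t=11: FL=S FR=W RL=S RR=S
cmd 1: advance +7 → t=18, phase=(21,1,13,12) → FL=W FR=S RL=S RR=S
cmd 2: advance +17 → t=35, phase=(14,18,6,5) → FL=S FR=W RL=S RR=S
cmd 3: advance +18 → t=53, phase=(8,12,0,23) → FL=S FR=S RL=S RR=W
cmd 4: advance +13 → t=66, phase=(21,1,13,12) → FL=W FR=S RL=S RR=S


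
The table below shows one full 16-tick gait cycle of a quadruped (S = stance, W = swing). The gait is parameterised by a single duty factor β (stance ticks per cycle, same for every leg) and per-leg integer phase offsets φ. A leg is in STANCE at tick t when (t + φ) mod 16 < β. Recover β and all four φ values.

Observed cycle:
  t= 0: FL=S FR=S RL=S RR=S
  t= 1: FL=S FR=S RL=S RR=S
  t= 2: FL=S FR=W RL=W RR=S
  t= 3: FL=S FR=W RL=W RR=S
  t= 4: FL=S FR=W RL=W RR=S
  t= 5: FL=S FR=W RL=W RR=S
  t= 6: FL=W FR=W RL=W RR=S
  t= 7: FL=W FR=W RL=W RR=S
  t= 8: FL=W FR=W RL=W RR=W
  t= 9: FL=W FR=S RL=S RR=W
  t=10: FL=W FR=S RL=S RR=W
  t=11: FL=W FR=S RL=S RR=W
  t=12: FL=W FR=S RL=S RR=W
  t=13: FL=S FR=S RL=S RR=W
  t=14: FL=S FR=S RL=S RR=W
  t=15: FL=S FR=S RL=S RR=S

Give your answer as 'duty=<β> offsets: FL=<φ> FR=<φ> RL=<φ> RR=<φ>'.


duty β = stance ticks per leg = 9
FL: stance ticks = 9; W→S at t=13 → φ=3
FR: stance ticks = 9; W→S at t=9 → φ=7
RL: stance ticks = 9; W→S at t=9 → φ=7
RR: stance ticks = 9; W→S at t=15 → φ=1

duty=9 offsets: FL=3 FR=7 RL=7 RR=1


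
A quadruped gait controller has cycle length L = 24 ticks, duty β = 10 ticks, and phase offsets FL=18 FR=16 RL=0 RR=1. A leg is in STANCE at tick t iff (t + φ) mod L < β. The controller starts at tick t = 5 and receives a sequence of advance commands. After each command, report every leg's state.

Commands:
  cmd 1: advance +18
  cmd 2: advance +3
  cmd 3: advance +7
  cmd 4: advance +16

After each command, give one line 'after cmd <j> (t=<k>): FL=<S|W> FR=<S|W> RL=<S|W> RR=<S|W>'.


after cmd 1 (t=23): FL=W FR=W RL=W RR=S
after cmd 2 (t=26): FL=W FR=W RL=S RR=S
after cmd 3 (t=33): FL=S FR=S RL=S RR=W
after cmd 4 (t=49): FL=W FR=W RL=S RR=S

start t=5: FL=W FR=W RL=S RR=S
cmd 1: advance +18 → t=23, phase=(17,15,23,0) → FL=W FR=W RL=W RR=S
cmd 2: advance +3 → t=26, phase=(20,18,2,3) → FL=W FR=W RL=S RR=S
cmd 3: advance +7 → t=33, phase=(3,1,9,10) → FL=S FR=S RL=S RR=W
cmd 4: advance +16 → t=49, phase=(19,17,1,2) → FL=W FR=W RL=S RR=S


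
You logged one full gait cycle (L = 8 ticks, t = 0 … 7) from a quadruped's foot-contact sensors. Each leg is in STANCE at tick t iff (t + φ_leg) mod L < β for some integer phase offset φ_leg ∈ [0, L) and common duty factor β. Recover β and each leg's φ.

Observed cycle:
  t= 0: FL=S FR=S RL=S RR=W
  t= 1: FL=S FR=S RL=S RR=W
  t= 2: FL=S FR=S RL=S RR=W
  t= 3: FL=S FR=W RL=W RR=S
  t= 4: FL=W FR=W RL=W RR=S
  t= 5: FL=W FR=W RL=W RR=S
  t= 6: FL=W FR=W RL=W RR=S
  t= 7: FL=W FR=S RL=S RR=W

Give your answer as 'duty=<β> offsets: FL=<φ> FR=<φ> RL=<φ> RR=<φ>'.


duty β = stance ticks per leg = 4
FL: stance ticks = 4; W→S at t=0 → φ=0
FR: stance ticks = 4; W→S at t=7 → φ=1
RL: stance ticks = 4; W→S at t=7 → φ=1
RR: stance ticks = 4; W→S at t=3 → φ=5

duty=4 offsets: FL=0 FR=1 RL=1 RR=5


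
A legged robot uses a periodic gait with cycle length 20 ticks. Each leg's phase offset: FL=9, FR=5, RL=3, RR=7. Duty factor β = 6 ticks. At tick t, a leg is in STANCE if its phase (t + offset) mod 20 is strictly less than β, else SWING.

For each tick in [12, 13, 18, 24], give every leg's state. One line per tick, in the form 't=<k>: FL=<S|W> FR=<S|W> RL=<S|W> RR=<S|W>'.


t=12: FL=S FR=W RL=W RR=W
t=13: FL=S FR=W RL=W RR=S
t=18: FL=W FR=S RL=S RR=S
t=24: FL=W FR=W RL=W RR=W

t=12: phase=(1,17,15,19) vs β=6 → FL=S FR=W RL=W RR=W
t=13: phase=(2,18,16,0) vs β=6 → FL=S FR=W RL=W RR=S
t=18: phase=(7,3,1,5) vs β=6 → FL=W FR=S RL=S RR=S
t=24: phase=(13,9,7,11) vs β=6 → FL=W FR=W RL=W RR=W


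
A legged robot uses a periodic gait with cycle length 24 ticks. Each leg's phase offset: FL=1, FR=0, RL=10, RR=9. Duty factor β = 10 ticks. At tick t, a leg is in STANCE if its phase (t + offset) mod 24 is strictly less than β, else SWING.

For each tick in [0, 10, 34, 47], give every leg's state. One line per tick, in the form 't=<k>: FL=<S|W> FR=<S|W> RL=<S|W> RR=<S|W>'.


t=0: phase=(1,0,10,9) vs β=10 → FL=S FR=S RL=W RR=S
t=10: phase=(11,10,20,19) vs β=10 → FL=W FR=W RL=W RR=W
t=34: phase=(11,10,20,19) vs β=10 → FL=W FR=W RL=W RR=W
t=47: phase=(0,23,9,8) vs β=10 → FL=S FR=W RL=S RR=S

t=0: FL=S FR=S RL=W RR=S
t=10: FL=W FR=W RL=W RR=W
t=34: FL=W FR=W RL=W RR=W
t=47: FL=S FR=W RL=S RR=S


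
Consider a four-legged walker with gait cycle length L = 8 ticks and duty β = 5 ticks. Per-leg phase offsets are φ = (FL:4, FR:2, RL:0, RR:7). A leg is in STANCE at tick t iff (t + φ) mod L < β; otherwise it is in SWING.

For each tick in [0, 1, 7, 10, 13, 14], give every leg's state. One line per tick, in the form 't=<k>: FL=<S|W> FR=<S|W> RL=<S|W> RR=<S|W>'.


t=0: phase=(4,2,0,7) vs β=5 → FL=S FR=S RL=S RR=W
t=1: phase=(5,3,1,0) vs β=5 → FL=W FR=S RL=S RR=S
t=7: phase=(3,1,7,6) vs β=5 → FL=S FR=S RL=W RR=W
t=10: phase=(6,4,2,1) vs β=5 → FL=W FR=S RL=S RR=S
t=13: phase=(1,7,5,4) vs β=5 → FL=S FR=W RL=W RR=S
t=14: phase=(2,0,6,5) vs β=5 → FL=S FR=S RL=W RR=W

t=0: FL=S FR=S RL=S RR=W
t=1: FL=W FR=S RL=S RR=S
t=7: FL=S FR=S RL=W RR=W
t=10: FL=W FR=S RL=S RR=S
t=13: FL=S FR=W RL=W RR=S
t=14: FL=S FR=S RL=W RR=W


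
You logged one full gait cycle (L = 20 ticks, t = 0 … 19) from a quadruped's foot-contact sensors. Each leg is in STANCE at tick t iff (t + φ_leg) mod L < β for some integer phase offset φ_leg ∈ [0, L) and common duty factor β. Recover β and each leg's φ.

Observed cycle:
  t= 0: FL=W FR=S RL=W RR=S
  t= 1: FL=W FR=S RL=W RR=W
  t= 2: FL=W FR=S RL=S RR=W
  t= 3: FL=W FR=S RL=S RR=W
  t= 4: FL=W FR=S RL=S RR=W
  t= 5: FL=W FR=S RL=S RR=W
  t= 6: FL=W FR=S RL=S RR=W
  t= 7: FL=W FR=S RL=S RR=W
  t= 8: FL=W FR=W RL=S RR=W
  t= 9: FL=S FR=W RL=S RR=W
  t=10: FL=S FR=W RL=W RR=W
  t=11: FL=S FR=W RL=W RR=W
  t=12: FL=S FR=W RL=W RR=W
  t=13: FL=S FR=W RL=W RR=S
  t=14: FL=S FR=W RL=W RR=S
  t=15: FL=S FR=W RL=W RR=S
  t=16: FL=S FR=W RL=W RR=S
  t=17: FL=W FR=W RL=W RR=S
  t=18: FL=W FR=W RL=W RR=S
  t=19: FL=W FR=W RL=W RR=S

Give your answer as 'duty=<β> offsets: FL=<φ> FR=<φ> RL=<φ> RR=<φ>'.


duty=8 offsets: FL=11 FR=0 RL=18 RR=7

duty β = stance ticks per leg = 8
FL: stance ticks = 8; W→S at t=9 → φ=11
FR: stance ticks = 8; W→S at t=0 → φ=0
RL: stance ticks = 8; W→S at t=2 → φ=18
RR: stance ticks = 8; W→S at t=13 → φ=7


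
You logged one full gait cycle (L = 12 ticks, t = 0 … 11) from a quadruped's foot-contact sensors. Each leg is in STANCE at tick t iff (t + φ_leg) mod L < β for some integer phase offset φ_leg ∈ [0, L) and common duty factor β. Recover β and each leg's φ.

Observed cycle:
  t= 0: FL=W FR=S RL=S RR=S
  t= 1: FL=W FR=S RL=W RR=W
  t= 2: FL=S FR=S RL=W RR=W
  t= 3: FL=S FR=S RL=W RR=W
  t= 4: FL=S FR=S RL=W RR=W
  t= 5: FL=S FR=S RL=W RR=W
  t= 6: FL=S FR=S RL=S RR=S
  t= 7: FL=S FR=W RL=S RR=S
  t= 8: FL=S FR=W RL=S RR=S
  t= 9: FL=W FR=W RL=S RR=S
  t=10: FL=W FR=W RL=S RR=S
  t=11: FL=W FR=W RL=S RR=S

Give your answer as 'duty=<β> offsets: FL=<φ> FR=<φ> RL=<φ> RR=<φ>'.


duty β = stance ticks per leg = 7
FL: stance ticks = 7; W→S at t=2 → φ=10
FR: stance ticks = 7; W→S at t=0 → φ=0
RL: stance ticks = 7; W→S at t=6 → φ=6
RR: stance ticks = 7; W→S at t=6 → φ=6

duty=7 offsets: FL=10 FR=0 RL=6 RR=6


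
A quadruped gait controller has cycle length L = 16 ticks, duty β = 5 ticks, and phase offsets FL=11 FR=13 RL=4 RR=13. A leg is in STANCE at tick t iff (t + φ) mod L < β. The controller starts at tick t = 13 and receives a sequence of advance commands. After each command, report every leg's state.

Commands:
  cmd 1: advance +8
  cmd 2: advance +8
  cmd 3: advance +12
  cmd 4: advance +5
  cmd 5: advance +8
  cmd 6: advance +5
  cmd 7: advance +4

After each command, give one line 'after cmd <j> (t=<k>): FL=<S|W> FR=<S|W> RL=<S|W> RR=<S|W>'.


after cmd 1 (t=21): FL=S FR=S RL=W RR=S
after cmd 2 (t=29): FL=W FR=W RL=S RR=W
after cmd 3 (t=41): FL=S FR=W RL=W RR=W
after cmd 4 (t=46): FL=W FR=W RL=S RR=W
after cmd 5 (t=54): FL=S FR=S RL=W RR=S
after cmd 6 (t=59): FL=W FR=W RL=W RR=W
after cmd 7 (t=63): FL=W FR=W RL=S RR=W

start t=13: FL=W FR=W RL=S RR=W
cmd 1: advance +8 → t=21, phase=(0,2,9,2) → FL=S FR=S RL=W RR=S
cmd 2: advance +8 → t=29, phase=(8,10,1,10) → FL=W FR=W RL=S RR=W
cmd 3: advance +12 → t=41, phase=(4,6,13,6) → FL=S FR=W RL=W RR=W
cmd 4: advance +5 → t=46, phase=(9,11,2,11) → FL=W FR=W RL=S RR=W
cmd 5: advance +8 → t=54, phase=(1,3,10,3) → FL=S FR=S RL=W RR=S
cmd 6: advance +5 → t=59, phase=(6,8,15,8) → FL=W FR=W RL=W RR=W
cmd 7: advance +4 → t=63, phase=(10,12,3,12) → FL=W FR=W RL=S RR=W


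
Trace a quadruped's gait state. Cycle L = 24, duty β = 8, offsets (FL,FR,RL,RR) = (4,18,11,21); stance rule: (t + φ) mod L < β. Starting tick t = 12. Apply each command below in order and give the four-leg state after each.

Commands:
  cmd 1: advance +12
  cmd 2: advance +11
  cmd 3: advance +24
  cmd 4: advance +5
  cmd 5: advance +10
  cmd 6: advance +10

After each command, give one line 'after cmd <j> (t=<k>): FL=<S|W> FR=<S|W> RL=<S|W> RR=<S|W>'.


start t=12: FL=W FR=S RL=W RR=W
cmd 1: advance +12 → t=24, phase=(4,18,11,21) → FL=S FR=W RL=W RR=W
cmd 2: advance +11 → t=35, phase=(15,5,22,8) → FL=W FR=S RL=W RR=W
cmd 3: advance +24 → t=59, phase=(15,5,22,8) → FL=W FR=S RL=W RR=W
cmd 4: advance +5 → t=64, phase=(20,10,3,13) → FL=W FR=W RL=S RR=W
cmd 5: advance +10 → t=74, phase=(6,20,13,23) → FL=S FR=W RL=W RR=W
cmd 6: advance +10 → t=84, phase=(16,6,23,9) → FL=W FR=S RL=W RR=W

after cmd 1 (t=24): FL=S FR=W RL=W RR=W
after cmd 2 (t=35): FL=W FR=S RL=W RR=W
after cmd 3 (t=59): FL=W FR=S RL=W RR=W
after cmd 4 (t=64): FL=W FR=W RL=S RR=W
after cmd 5 (t=74): FL=S FR=W RL=W RR=W
after cmd 6 (t=84): FL=W FR=S RL=W RR=W


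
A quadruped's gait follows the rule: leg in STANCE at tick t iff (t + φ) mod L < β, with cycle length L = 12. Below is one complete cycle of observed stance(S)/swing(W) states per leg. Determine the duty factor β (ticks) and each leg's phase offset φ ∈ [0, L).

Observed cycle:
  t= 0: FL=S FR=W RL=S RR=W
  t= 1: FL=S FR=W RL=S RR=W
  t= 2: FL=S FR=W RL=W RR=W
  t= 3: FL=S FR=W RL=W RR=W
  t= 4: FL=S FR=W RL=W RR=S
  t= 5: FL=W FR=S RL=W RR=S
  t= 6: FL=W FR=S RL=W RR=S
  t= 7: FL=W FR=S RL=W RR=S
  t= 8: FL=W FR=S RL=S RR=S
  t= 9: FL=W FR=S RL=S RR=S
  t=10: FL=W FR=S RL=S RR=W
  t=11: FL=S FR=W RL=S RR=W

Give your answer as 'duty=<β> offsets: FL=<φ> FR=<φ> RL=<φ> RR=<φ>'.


duty=6 offsets: FL=1 FR=7 RL=4 RR=8

duty β = stance ticks per leg = 6
FL: stance ticks = 6; W→S at t=11 → φ=1
FR: stance ticks = 6; W→S at t=5 → φ=7
RL: stance ticks = 6; W→S at t=8 → φ=4
RR: stance ticks = 6; W→S at t=4 → φ=8
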